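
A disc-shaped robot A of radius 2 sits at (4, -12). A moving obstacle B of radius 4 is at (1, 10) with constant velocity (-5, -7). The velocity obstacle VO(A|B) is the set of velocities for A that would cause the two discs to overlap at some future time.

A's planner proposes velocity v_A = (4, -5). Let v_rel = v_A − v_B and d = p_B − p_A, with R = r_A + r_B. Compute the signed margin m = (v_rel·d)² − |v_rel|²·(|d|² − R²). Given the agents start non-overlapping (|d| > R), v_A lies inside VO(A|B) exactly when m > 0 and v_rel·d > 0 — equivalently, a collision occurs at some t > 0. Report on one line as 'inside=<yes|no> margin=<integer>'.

d = (-3, 22),  |d|² = 493;  R = 2+4 = 6,  c = 493−6² = 457
v_rel = (9, 2),  |v_rel|² = 85;  v_rel·d = (9)·(-3) + (2)·(22) = 17
85·t² − 34·t + 457 = 0  ⇒  m = 17² − 85·457 = -38556
m = -38556 < 0,  v_rel·d = 17 > 0  ⇒  outside

inside=no margin=-38556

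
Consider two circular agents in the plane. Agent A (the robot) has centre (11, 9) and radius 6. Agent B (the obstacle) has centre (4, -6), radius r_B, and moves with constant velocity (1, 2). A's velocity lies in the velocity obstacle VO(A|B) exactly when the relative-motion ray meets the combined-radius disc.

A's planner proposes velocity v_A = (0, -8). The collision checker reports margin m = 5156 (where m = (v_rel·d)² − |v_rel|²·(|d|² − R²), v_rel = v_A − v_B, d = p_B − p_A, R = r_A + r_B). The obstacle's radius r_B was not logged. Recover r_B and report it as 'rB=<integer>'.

m = 5156
d = (-7, -15);  v_rel = (-1, -10),  |v_rel|² = 101
v_rel×d = (-1)·(-15) − (-10)·(-7) = -55
since m = R²·101 − (-55)²:  R² = (3025 + 5156) / 101 = 81
R = √81 = 9  ⇒  r_B = 9 − 6 = 3

rB=3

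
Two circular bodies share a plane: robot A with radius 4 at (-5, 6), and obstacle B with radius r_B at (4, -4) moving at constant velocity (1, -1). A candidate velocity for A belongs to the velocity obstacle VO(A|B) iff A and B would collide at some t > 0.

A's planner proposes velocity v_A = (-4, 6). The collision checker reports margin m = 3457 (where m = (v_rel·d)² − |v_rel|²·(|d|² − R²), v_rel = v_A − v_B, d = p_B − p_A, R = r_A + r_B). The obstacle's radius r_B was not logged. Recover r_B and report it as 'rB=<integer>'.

m = 3457
d = (9, -10);  v_rel = (-5, 7),  |v_rel|² = 74
v_rel×d = (-5)·(-10) − (7)·(9) = -13
since m = R²·74 − (-13)²:  R² = (169 + 3457) / 74 = 49
R = √49 = 7  ⇒  r_B = 7 − 4 = 3

rB=3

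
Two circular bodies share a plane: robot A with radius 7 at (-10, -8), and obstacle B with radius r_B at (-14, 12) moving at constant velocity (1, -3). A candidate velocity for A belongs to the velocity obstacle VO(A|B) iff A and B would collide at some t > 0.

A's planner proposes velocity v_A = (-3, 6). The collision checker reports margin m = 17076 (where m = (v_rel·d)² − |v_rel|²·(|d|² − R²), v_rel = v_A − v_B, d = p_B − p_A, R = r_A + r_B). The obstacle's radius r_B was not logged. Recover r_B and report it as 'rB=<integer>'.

m = 17076
d = (-4, 20);  v_rel = (-4, 9),  |v_rel|² = 97
v_rel×d = (-4)·(20) − (9)·(-4) = -44
since m = R²·97 − (-44)²:  R² = (1936 + 17076) / 97 = 196
R = √196 = 14  ⇒  r_B = 14 − 7 = 7

rB=7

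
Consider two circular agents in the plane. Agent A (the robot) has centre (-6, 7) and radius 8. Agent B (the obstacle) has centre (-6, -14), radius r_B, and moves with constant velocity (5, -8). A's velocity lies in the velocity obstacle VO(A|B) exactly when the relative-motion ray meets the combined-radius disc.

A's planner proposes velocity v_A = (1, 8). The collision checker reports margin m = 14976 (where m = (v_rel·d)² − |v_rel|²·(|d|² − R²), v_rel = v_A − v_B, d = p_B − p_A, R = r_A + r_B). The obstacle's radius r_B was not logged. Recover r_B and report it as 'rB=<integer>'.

m = 14976
d = (0, -21);  v_rel = (-4, 16),  |v_rel|² = 272
v_rel×d = (-4)·(-21) − (16)·(0) = 84
since m = R²·272 − 84²:  R² = (7056 + 14976) / 272 = 81
R = √81 = 9  ⇒  r_B = 9 − 8 = 1

rB=1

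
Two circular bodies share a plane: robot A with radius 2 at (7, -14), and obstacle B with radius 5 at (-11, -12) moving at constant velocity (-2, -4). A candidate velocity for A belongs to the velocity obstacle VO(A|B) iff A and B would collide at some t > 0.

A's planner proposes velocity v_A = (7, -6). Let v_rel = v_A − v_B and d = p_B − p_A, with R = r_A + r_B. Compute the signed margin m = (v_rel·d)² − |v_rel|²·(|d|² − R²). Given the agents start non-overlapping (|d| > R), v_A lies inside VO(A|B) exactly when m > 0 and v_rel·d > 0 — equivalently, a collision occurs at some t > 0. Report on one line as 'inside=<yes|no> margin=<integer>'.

d = (-18, 2),  |d|² = 328;  R = 2+5 = 7,  c = 328−7² = 279
v_rel = (9, -2),  |v_rel|² = 85;  v_rel·d = (9)·(-18) + (-2)·(2) = -166
85·t² + 332·t + 279 = 0  ⇒  m = (-166)² − 85·279 = 3841
m = 3841 > 0,  v_rel·d = -166 < 0  ⇒  outside

inside=no margin=3841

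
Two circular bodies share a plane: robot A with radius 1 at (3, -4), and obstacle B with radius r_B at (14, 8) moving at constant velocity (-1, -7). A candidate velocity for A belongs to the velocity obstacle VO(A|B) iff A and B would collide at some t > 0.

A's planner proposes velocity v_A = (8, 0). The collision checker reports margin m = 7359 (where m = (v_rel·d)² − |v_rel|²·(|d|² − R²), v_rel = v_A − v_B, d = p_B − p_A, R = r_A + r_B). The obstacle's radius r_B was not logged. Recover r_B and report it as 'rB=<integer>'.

m = 7359
d = (11, 12);  v_rel = (9, 7),  |v_rel|² = 130
v_rel×d = (9)·(12) − (7)·(11) = 31
since m = R²·130 − 31²:  R² = (961 + 7359) / 130 = 64
R = √64 = 8  ⇒  r_B = 8 − 1 = 7

rB=7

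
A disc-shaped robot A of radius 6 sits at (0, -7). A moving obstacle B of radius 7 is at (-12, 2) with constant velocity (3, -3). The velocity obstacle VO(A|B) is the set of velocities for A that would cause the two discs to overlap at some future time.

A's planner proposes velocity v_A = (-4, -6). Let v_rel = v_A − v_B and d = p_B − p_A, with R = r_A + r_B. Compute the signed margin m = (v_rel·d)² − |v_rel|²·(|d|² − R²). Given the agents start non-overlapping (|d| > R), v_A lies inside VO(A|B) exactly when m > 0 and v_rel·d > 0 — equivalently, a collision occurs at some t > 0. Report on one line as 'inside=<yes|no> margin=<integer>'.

d = (-12, 9),  |d|² = 225;  R = 6+7 = 13,  c = 225−13² = 56
v_rel = (-7, -3),  |v_rel|² = 58;  v_rel·d = (-7)·(-12) + (-3)·(9) = 57
58·t² − 114·t + 56 = 0  ⇒  m = 57² − 58·56 = 1
m = 1 > 0,  v_rel·d = 57 > 0  ⇒  inside

inside=yes margin=1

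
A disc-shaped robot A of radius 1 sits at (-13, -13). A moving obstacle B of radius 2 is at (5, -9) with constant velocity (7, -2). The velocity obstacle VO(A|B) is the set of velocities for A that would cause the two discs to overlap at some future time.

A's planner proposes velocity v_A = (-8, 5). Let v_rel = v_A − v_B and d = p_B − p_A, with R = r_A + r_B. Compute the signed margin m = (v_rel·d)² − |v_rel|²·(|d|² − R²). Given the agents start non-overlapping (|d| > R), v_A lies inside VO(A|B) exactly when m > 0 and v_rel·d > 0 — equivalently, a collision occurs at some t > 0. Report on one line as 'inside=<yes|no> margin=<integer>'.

d = (18, 4),  |d|² = 340;  R = 1+2 = 3,  c = 340−3² = 331
v_rel = (-15, 7),  |v_rel|² = 274;  v_rel·d = (-15)·(18) + (7)·(4) = -242
274·t² + 484·t + 331 = 0  ⇒  m = (-242)² − 274·331 = -32130
m = -32130 < 0,  v_rel·d = -242 < 0  ⇒  outside

inside=no margin=-32130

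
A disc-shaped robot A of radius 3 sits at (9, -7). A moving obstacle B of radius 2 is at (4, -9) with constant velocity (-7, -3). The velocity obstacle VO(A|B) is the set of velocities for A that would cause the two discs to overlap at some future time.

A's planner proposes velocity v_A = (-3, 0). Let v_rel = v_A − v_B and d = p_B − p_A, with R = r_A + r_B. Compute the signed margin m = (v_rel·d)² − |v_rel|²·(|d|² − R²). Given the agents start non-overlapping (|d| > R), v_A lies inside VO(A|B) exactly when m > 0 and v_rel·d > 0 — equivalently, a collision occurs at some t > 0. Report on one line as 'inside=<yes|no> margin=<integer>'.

d = (-5, -2),  |d|² = 29;  R = 3+2 = 5,  c = 29−5² = 4
v_rel = (4, 3),  |v_rel|² = 25;  v_rel·d = (4)·(-5) + (3)·(-2) = -26
25·t² + 52·t + 4 = 0  ⇒  m = (-26)² − 25·4 = 576
m = 576 > 0,  v_rel·d = -26 < 0  ⇒  outside

inside=no margin=576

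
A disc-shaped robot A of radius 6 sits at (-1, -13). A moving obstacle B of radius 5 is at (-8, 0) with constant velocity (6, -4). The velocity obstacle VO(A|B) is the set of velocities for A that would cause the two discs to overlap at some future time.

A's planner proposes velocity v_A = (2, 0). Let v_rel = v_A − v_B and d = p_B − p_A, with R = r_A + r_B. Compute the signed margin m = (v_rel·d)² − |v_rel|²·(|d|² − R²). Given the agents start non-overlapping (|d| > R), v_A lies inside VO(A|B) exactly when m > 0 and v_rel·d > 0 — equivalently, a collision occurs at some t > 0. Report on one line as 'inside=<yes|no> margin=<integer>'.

d = (-7, 13),  |d|² = 218;  R = 6+5 = 11,  c = 218−11² = 97
v_rel = (-4, 4),  |v_rel|² = 32;  v_rel·d = (-4)·(-7) + (4)·(13) = 80
32·t² − 160·t + 97 = 0  ⇒  m = 80² − 32·97 = 3296
m = 3296 > 0,  v_rel·d = 80 > 0  ⇒  inside

inside=yes margin=3296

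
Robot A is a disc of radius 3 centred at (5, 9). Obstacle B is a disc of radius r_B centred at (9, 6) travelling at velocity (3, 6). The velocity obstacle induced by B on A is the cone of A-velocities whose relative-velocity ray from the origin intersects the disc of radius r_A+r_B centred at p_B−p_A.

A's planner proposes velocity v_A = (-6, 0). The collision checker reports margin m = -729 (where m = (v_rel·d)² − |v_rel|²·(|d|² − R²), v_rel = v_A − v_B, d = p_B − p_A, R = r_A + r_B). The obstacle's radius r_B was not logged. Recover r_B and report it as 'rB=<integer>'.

m = -729
d = (4, -3);  v_rel = (-9, -6),  |v_rel|² = 117
v_rel×d = (-9)·(-3) − (-6)·(4) = 51
since m = R²·117 − 51²:  R² = (2601 + -729) / 117 = 16
R = √16 = 4  ⇒  r_B = 4 − 3 = 1

rB=1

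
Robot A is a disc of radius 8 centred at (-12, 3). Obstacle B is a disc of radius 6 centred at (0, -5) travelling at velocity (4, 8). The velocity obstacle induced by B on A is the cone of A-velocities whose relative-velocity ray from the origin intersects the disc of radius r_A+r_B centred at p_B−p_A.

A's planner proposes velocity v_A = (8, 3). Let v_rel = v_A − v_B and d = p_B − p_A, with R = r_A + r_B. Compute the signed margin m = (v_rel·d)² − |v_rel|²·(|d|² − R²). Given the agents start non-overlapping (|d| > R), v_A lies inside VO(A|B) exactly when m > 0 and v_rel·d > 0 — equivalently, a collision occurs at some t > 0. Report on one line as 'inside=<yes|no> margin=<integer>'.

d = (12, -8),  |d|² = 208;  R = 8+6 = 14,  c = 208−14² = 12
v_rel = (4, -5),  |v_rel|² = 41;  v_rel·d = (4)·(12) + (-5)·(-8) = 88
41·t² − 176·t + 12 = 0  ⇒  m = 88² − 41·12 = 7252
m = 7252 > 0,  v_rel·d = 88 > 0  ⇒  inside

inside=yes margin=7252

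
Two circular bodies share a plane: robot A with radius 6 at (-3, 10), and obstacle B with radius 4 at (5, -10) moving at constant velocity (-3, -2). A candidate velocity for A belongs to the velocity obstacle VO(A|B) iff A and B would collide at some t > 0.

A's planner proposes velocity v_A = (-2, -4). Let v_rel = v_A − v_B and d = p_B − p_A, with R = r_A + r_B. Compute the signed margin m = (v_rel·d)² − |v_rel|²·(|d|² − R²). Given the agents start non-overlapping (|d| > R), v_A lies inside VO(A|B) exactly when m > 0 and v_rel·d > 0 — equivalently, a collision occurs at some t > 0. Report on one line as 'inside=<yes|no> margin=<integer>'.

d = (8, -20),  |d|² = 464;  R = 6+4 = 10,  c = 464−10² = 364
v_rel = (1, -2),  |v_rel|² = 5;  v_rel·d = (1)·(8) + (-2)·(-20) = 48
5·t² − 96·t + 364 = 0  ⇒  m = 48² − 5·364 = 484
m = 484 > 0,  v_rel·d = 48 > 0  ⇒  inside

inside=yes margin=484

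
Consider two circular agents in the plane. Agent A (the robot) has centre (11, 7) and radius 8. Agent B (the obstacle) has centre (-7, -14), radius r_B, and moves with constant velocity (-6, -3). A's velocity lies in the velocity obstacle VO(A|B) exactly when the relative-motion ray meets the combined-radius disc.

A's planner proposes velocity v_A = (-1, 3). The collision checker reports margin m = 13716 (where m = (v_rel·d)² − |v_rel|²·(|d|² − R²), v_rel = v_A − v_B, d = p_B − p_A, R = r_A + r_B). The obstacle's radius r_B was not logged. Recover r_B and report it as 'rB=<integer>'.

m = 13716
d = (-18, -21);  v_rel = (5, 6),  |v_rel|² = 61
v_rel×d = (5)·(-21) − (6)·(-18) = 3
since m = R²·61 − 3²:  R² = (9 + 13716) / 61 = 225
R = √225 = 15  ⇒  r_B = 15 − 8 = 7

rB=7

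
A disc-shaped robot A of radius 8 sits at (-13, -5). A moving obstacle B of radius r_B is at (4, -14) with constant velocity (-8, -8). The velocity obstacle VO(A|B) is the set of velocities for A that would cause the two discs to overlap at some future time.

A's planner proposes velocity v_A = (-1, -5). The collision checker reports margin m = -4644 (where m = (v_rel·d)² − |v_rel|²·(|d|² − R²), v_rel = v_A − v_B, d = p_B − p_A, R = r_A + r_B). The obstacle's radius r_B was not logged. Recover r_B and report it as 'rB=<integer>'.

m = -4644
d = (17, -9);  v_rel = (7, 3),  |v_rel|² = 58
v_rel×d = (7)·(-9) − (3)·(17) = -114
since m = R²·58 − (-114)²:  R² = (12996 + -4644) / 58 = 144
R = √144 = 12  ⇒  r_B = 12 − 8 = 4

rB=4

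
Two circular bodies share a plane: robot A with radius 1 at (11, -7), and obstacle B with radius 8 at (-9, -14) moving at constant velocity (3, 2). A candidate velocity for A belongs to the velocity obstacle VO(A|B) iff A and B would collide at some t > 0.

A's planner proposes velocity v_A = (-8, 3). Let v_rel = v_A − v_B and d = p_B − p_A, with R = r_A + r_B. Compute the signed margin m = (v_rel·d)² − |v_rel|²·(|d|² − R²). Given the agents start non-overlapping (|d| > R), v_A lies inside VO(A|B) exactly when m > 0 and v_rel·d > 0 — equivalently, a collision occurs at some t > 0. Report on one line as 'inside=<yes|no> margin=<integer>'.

d = (-20, -7),  |d|² = 449;  R = 1+8 = 9,  c = 449−9² = 368
v_rel = (-11, 1),  |v_rel|² = 122;  v_rel·d = (-11)·(-20) + (1)·(-7) = 213
122·t² − 426·t + 368 = 0  ⇒  m = 213² − 122·368 = 473
m = 473 > 0,  v_rel·d = 213 > 0  ⇒  inside

inside=yes margin=473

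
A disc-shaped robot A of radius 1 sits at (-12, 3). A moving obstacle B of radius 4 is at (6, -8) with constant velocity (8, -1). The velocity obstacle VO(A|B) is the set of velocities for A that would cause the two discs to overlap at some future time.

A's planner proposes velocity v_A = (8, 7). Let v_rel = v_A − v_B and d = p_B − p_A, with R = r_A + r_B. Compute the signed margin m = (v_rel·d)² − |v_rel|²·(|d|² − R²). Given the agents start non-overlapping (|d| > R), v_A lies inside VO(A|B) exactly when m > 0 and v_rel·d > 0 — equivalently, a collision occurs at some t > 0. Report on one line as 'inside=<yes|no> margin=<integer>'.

d = (18, -11),  |d|² = 445;  R = 1+4 = 5,  c = 445−5² = 420
v_rel = (0, 8),  |v_rel|² = 64;  v_rel·d = (0)·(18) + (8)·(-11) = -88
64·t² + 176·t + 420 = 0  ⇒  m = (-88)² − 64·420 = -19136
m = -19136 < 0,  v_rel·d = -88 < 0  ⇒  outside

inside=no margin=-19136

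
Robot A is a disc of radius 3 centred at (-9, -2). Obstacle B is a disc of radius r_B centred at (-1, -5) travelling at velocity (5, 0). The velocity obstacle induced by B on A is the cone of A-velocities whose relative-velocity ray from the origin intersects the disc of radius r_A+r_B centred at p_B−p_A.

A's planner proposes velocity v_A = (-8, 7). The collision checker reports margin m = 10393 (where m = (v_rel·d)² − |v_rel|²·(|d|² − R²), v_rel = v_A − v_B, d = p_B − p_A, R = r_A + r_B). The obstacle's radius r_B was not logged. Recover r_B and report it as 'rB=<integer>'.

m = 10393
d = (8, -3);  v_rel = (-13, 7),  |v_rel|² = 218
v_rel×d = (-13)·(-3) − (7)·(8) = -17
since m = R²·218 − (-17)²:  R² = (289 + 10393) / 218 = 49
R = √49 = 7  ⇒  r_B = 7 − 3 = 4

rB=4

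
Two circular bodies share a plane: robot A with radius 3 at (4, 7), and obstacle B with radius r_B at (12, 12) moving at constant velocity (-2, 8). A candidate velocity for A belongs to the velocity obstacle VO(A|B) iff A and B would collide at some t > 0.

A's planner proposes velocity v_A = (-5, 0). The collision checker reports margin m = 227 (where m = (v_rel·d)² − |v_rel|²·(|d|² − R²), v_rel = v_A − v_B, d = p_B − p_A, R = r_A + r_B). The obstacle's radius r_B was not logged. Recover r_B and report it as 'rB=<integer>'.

m = 227
d = (8, 5);  v_rel = (-3, -8),  |v_rel|² = 73
v_rel×d = (-3)·(5) − (-8)·(8) = 49
since m = R²·73 − 49²:  R² = (2401 + 227) / 73 = 36
R = √36 = 6  ⇒  r_B = 6 − 3 = 3

rB=3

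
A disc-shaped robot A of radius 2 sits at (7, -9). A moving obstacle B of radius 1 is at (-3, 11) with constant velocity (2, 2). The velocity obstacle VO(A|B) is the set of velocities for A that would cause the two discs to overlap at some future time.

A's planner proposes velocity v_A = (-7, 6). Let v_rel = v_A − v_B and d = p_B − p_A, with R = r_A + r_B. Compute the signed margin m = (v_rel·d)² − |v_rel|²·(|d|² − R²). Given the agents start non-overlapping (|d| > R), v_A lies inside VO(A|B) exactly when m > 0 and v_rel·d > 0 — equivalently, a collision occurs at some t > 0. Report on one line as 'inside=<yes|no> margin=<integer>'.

d = (-10, 20),  |d|² = 500;  R = 2+1 = 3,  c = 500−3² = 491
v_rel = (-9, 4),  |v_rel|² = 97;  v_rel·d = (-9)·(-10) + (4)·(20) = 170
97·t² − 340·t + 491 = 0  ⇒  m = 170² − 97·491 = -18727
m = -18727 < 0,  v_rel·d = 170 > 0  ⇒  outside

inside=no margin=-18727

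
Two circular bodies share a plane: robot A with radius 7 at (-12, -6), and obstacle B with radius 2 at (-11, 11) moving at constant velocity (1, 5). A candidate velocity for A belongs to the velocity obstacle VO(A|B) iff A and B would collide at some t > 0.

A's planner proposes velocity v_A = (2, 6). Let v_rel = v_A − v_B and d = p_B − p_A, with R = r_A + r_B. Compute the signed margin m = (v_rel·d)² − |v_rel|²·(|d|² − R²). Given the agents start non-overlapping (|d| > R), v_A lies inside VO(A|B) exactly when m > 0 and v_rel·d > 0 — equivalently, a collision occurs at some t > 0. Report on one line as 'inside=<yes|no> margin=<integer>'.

d = (1, 17),  |d|² = 290;  R = 7+2 = 9,  c = 290−9² = 209
v_rel = (1, 1),  |v_rel|² = 2;  v_rel·d = (1)·(1) + (1)·(17) = 18
2·t² − 36·t + 209 = 0  ⇒  m = 18² − 2·209 = -94
m = -94 < 0,  v_rel·d = 18 > 0  ⇒  outside

inside=no margin=-94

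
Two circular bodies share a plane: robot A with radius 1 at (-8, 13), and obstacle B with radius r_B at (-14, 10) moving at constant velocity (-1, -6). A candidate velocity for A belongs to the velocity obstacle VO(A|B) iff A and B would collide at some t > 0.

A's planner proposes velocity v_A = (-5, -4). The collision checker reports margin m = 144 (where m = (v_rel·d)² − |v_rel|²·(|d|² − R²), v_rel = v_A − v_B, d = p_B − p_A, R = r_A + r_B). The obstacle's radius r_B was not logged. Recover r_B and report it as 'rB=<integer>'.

m = 144
d = (-6, -3);  v_rel = (-4, 2),  |v_rel|² = 20
v_rel×d = (-4)·(-3) − (2)·(-6) = 24
since m = R²·20 − 24²:  R² = (576 + 144) / 20 = 36
R = √36 = 6  ⇒  r_B = 6 − 1 = 5

rB=5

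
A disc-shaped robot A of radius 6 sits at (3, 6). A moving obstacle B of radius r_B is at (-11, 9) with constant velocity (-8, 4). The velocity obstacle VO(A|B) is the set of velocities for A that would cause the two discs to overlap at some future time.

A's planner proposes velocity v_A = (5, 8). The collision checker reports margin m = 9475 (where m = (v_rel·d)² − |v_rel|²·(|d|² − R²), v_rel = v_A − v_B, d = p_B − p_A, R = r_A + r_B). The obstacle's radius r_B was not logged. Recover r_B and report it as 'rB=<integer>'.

m = 9475
d = (-14, 3);  v_rel = (13, 4),  |v_rel|² = 185
v_rel×d = (13)·(3) − (4)·(-14) = 95
since m = R²·185 − 95²:  R² = (9025 + 9475) / 185 = 100
R = √100 = 10  ⇒  r_B = 10 − 6 = 4

rB=4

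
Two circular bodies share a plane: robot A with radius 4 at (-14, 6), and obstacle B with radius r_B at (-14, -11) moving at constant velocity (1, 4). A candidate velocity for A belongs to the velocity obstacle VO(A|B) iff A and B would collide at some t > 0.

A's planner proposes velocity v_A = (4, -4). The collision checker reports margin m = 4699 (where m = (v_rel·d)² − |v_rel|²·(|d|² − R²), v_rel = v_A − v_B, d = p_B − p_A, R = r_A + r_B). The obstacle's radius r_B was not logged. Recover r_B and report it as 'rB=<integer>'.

m = 4699
d = (0, -17);  v_rel = (3, -8),  |v_rel|² = 73
v_rel×d = (3)·(-17) − (-8)·(0) = -51
since m = R²·73 − (-51)²:  R² = (2601 + 4699) / 73 = 100
R = √100 = 10  ⇒  r_B = 10 − 4 = 6

rB=6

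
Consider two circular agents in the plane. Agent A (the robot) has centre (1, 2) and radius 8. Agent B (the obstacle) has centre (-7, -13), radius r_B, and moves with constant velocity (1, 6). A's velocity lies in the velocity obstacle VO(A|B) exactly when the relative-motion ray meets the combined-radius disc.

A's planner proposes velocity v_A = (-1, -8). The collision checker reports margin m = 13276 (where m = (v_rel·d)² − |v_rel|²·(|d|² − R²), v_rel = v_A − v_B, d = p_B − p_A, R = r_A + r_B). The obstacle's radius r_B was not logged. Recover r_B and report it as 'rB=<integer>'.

m = 13276
d = (-8, -15);  v_rel = (-2, -14),  |v_rel|² = 200
v_rel×d = (-2)·(-15) − (-14)·(-8) = -82
since m = R²·200 − (-82)²:  R² = (6724 + 13276) / 200 = 100
R = √100 = 10  ⇒  r_B = 10 − 8 = 2

rB=2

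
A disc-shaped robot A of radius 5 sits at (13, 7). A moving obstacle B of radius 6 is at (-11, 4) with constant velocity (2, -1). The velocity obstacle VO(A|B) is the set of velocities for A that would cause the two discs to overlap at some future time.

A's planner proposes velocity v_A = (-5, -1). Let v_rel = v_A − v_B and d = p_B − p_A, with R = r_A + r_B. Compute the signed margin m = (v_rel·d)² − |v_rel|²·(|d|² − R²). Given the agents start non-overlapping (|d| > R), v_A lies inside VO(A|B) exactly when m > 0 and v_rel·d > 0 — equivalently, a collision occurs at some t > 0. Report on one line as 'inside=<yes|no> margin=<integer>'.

d = (-24, -3),  |d|² = 585;  R = 5+6 = 11,  c = 585−11² = 464
v_rel = (-7, 0),  |v_rel|² = 49;  v_rel·d = (-7)·(-24) + (0)·(-3) = 168
49·t² − 336·t + 464 = 0  ⇒  m = 168² − 49·464 = 5488
m = 5488 > 0,  v_rel·d = 168 > 0  ⇒  inside

inside=yes margin=5488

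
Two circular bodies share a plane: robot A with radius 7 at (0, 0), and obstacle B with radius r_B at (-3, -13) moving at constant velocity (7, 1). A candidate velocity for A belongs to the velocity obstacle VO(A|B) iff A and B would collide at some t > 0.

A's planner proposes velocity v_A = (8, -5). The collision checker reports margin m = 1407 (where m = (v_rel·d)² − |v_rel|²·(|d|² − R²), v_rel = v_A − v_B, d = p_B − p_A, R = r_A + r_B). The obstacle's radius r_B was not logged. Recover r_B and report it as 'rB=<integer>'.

m = 1407
d = (-3, -13);  v_rel = (1, -6),  |v_rel|² = 37
v_rel×d = (1)·(-13) − (-6)·(-3) = -31
since m = R²·37 − (-31)²:  R² = (961 + 1407) / 37 = 64
R = √64 = 8  ⇒  r_B = 8 − 7 = 1

rB=1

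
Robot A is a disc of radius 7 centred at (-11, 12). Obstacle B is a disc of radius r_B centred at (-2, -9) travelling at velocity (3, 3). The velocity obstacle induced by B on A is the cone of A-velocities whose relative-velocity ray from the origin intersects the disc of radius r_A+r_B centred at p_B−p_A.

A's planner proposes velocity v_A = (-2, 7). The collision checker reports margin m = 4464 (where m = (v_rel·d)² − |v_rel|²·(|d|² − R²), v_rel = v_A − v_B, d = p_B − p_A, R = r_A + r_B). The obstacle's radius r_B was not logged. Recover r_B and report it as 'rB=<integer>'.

m = 4464
d = (9, -21);  v_rel = (-5, 4),  |v_rel|² = 41
v_rel×d = (-5)·(-21) − (4)·(9) = 69
since m = R²·41 − 69²:  R² = (4761 + 4464) / 41 = 225
R = √225 = 15  ⇒  r_B = 15 − 7 = 8

rB=8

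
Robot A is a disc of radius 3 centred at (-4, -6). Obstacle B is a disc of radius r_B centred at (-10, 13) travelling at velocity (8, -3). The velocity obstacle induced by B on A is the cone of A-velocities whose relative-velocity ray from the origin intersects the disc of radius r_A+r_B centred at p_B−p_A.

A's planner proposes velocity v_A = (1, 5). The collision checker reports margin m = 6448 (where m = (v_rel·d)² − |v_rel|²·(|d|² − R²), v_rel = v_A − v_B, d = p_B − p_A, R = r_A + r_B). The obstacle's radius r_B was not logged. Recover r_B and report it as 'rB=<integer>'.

m = 6448
d = (-6, 19);  v_rel = (-7, 8),  |v_rel|² = 113
v_rel×d = (-7)·(19) − (8)·(-6) = -85
since m = R²·113 − (-85)²:  R² = (7225 + 6448) / 113 = 121
R = √121 = 11  ⇒  r_B = 11 − 3 = 8

rB=8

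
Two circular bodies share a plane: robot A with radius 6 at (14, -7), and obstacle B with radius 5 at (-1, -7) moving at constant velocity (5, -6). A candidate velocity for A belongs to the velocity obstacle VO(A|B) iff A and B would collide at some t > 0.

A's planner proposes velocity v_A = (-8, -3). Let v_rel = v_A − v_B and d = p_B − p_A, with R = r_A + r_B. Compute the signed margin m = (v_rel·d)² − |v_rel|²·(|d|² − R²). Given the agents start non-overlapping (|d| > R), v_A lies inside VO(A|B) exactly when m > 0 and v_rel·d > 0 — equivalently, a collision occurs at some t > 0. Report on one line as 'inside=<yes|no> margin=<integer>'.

d = (-15, 0),  |d|² = 225;  R = 6+5 = 11,  c = 225−11² = 104
v_rel = (-13, 3),  |v_rel|² = 178;  v_rel·d = (-13)·(-15) + (3)·(0) = 195
178·t² − 390·t + 104 = 0  ⇒  m = 195² − 178·104 = 19513
m = 19513 > 0,  v_rel·d = 195 > 0  ⇒  inside

inside=yes margin=19513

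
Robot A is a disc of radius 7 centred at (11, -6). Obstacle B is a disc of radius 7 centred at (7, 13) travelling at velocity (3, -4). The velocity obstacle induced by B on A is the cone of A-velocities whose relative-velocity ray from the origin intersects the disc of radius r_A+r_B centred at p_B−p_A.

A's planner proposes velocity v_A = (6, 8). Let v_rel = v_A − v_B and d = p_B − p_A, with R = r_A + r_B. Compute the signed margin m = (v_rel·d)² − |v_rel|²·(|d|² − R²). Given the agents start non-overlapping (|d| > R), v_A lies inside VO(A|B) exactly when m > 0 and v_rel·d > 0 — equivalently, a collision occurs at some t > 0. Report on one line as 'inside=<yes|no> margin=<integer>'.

d = (-4, 19),  |d|² = 377;  R = 7+7 = 14,  c = 377−14² = 181
v_rel = (3, 12),  |v_rel|² = 153;  v_rel·d = (3)·(-4) + (12)·(19) = 216
153·t² − 432·t + 181 = 0  ⇒  m = 216² − 153·181 = 18963
m = 18963 > 0,  v_rel·d = 216 > 0  ⇒  inside

inside=yes margin=18963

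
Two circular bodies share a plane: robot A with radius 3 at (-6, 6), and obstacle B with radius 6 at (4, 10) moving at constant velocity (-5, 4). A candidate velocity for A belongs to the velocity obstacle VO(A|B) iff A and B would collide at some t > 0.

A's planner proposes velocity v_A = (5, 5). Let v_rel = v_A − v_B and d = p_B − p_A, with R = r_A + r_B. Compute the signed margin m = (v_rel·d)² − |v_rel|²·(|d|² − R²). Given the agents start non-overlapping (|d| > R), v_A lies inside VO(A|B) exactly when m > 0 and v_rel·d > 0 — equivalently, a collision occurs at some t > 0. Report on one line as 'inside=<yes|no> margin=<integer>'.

d = (10, 4),  |d|² = 116;  R = 3+6 = 9,  c = 116−9² = 35
v_rel = (10, 1),  |v_rel|² = 101;  v_rel·d = (10)·(10) + (1)·(4) = 104
101·t² − 208·t + 35 = 0  ⇒  m = 104² − 101·35 = 7281
m = 7281 > 0,  v_rel·d = 104 > 0  ⇒  inside

inside=yes margin=7281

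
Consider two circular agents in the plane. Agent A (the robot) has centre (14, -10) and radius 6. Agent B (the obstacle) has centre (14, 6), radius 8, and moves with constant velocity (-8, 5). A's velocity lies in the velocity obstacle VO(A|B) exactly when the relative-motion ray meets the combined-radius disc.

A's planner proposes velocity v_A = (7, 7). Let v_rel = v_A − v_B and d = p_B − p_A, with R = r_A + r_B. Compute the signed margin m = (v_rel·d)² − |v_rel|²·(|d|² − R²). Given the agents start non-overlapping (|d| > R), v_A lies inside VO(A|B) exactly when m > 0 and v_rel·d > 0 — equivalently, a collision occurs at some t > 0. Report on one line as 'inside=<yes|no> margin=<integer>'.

d = (0, 16),  |d|² = 256;  R = 6+8 = 14,  c = 256−14² = 60
v_rel = (15, 2),  |v_rel|² = 229;  v_rel·d = (15)·(0) + (2)·(16) = 32
229·t² − 64·t + 60 = 0  ⇒  m = 32² − 229·60 = -12716
m = -12716 < 0,  v_rel·d = 32 > 0  ⇒  outside

inside=no margin=-12716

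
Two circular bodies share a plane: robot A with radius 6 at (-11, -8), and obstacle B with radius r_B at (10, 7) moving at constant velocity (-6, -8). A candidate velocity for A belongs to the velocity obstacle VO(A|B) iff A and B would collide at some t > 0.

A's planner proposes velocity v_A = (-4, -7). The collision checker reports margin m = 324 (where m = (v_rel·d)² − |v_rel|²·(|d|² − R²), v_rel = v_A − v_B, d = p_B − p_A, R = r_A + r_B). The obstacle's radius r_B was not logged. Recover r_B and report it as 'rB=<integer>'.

m = 324
d = (21, 15);  v_rel = (2, 1),  |v_rel|² = 5
v_rel×d = (2)·(15) − (1)·(21) = 9
since m = R²·5 − 9²:  R² = (81 + 324) / 5 = 81
R = √81 = 9  ⇒  r_B = 9 − 6 = 3

rB=3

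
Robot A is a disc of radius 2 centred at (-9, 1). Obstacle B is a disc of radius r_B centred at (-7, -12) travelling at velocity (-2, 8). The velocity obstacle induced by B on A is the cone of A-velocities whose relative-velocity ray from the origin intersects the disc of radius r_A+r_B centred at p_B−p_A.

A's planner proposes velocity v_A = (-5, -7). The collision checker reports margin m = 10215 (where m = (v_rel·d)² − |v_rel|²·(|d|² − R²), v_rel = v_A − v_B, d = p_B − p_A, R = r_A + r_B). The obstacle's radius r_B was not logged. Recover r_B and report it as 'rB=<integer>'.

m = 10215
d = (2, -13);  v_rel = (-3, -15),  |v_rel|² = 234
v_rel×d = (-3)·(-13) − (-15)·(2) = 69
since m = R²·234 − 69²:  R² = (4761 + 10215) / 234 = 64
R = √64 = 8  ⇒  r_B = 8 − 2 = 6

rB=6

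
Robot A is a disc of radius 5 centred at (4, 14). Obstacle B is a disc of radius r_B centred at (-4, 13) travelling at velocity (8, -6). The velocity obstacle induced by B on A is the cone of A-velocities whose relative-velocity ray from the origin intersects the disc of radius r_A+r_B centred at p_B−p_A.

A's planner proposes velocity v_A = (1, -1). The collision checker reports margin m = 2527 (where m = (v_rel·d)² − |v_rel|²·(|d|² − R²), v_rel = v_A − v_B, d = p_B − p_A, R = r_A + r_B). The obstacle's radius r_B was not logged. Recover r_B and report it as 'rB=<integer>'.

m = 2527
d = (-8, -1);  v_rel = (-7, 5),  |v_rel|² = 74
v_rel×d = (-7)·(-1) − (5)·(-8) = 47
since m = R²·74 − 47²:  R² = (2209 + 2527) / 74 = 64
R = √64 = 8  ⇒  r_B = 8 − 5 = 3

rB=3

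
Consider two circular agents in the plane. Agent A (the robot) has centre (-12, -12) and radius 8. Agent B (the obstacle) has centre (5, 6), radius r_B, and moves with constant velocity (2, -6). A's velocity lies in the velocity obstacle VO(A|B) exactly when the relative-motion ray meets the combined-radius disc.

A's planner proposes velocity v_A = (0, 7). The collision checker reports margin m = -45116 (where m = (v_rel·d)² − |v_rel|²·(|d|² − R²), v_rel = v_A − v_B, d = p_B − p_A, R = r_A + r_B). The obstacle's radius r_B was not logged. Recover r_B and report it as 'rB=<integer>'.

m = -45116
d = (17, 18);  v_rel = (-2, 13),  |v_rel|² = 173
v_rel×d = (-2)·(18) − (13)·(17) = -257
since m = R²·173 − (-257)²:  R² = (66049 + -45116) / 173 = 121
R = √121 = 11  ⇒  r_B = 11 − 8 = 3

rB=3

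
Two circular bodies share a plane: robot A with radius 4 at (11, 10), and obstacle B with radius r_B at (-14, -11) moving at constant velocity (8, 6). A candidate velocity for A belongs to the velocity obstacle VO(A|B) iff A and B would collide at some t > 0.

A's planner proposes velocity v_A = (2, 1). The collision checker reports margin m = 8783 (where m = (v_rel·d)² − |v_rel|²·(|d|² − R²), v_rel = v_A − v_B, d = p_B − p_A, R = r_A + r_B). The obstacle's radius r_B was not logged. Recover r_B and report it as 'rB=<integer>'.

m = 8783
d = (-25, -21);  v_rel = (-6, -5),  |v_rel|² = 61
v_rel×d = (-6)·(-21) − (-5)·(-25) = 1
since m = R²·61 − 1²:  R² = (1 + 8783) / 61 = 144
R = √144 = 12  ⇒  r_B = 12 − 4 = 8

rB=8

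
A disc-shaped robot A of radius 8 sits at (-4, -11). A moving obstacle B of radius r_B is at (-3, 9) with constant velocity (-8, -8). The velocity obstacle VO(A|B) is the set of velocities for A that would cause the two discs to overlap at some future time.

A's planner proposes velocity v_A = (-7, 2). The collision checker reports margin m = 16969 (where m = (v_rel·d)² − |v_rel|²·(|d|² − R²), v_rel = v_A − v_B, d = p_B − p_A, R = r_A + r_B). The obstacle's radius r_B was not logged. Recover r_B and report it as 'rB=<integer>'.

m = 16969
d = (1, 20);  v_rel = (1, 10),  |v_rel|² = 101
v_rel×d = (1)·(20) − (10)·(1) = 10
since m = R²·101 − 10²:  R² = (100 + 16969) / 101 = 169
R = √169 = 13  ⇒  r_B = 13 − 8 = 5

rB=5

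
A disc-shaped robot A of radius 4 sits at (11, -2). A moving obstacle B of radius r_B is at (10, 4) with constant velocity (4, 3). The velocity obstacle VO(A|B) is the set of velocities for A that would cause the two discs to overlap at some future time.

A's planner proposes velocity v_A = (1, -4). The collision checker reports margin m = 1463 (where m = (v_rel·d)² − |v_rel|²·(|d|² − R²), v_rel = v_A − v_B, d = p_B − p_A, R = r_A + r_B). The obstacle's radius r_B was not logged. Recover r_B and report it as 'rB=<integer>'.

m = 1463
d = (-1, 6);  v_rel = (-3, -7),  |v_rel|² = 58
v_rel×d = (-3)·(6) − (-7)·(-1) = -25
since m = R²·58 − (-25)²:  R² = (625 + 1463) / 58 = 36
R = √36 = 6  ⇒  r_B = 6 − 4 = 2

rB=2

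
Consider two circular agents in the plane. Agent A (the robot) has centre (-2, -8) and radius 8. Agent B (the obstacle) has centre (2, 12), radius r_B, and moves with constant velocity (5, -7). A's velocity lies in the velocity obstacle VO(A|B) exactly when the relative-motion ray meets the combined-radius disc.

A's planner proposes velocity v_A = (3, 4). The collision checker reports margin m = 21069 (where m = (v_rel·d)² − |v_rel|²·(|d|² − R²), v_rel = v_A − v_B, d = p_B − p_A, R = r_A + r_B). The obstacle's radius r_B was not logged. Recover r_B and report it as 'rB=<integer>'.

m = 21069
d = (4, 20);  v_rel = (-2, 11),  |v_rel|² = 125
v_rel×d = (-2)·(20) − (11)·(4) = -84
since m = R²·125 − (-84)²:  R² = (7056 + 21069) / 125 = 225
R = √225 = 15  ⇒  r_B = 15 − 8 = 7

rB=7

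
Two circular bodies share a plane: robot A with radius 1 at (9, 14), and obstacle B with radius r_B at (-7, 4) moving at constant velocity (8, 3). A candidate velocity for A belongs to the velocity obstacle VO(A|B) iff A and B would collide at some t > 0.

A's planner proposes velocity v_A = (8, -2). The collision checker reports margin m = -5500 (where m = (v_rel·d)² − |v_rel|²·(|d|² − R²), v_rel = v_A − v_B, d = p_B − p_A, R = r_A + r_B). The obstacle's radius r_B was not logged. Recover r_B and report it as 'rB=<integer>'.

m = -5500
d = (-16, -10);  v_rel = (0, -5),  |v_rel|² = 25
v_rel×d = (0)·(-10) − (-5)·(-16) = -80
since m = R²·25 − (-80)²:  R² = (6400 + -5500) / 25 = 36
R = √36 = 6  ⇒  r_B = 6 − 1 = 5

rB=5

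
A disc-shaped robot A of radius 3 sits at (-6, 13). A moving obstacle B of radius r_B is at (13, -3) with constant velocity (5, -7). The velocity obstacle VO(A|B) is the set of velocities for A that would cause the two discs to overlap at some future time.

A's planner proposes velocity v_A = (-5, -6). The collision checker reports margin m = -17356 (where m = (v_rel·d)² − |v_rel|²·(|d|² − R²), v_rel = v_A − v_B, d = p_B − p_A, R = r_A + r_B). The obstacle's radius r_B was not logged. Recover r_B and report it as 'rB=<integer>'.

m = -17356
d = (19, -16);  v_rel = (-10, 1),  |v_rel|² = 101
v_rel×d = (-10)·(-16) − (1)·(19) = 141
since m = R²·101 − 141²:  R² = (19881 + -17356) / 101 = 25
R = √25 = 5  ⇒  r_B = 5 − 3 = 2

rB=2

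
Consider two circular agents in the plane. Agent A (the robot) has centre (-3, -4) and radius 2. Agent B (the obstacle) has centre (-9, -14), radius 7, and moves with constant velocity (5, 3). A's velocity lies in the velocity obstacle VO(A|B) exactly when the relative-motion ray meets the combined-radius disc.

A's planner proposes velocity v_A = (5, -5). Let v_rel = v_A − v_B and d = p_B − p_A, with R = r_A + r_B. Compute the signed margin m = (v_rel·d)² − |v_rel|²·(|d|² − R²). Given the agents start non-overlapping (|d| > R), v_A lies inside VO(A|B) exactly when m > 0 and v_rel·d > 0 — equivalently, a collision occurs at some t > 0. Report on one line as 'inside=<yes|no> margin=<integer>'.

d = (-6, -10),  |d|² = 136;  R = 2+7 = 9,  c = 136−9² = 55
v_rel = (0, -8),  |v_rel|² = 64;  v_rel·d = (0)·(-6) + (-8)·(-10) = 80
64·t² − 160·t + 55 = 0  ⇒  m = 80² − 64·55 = 2880
m = 2880 > 0,  v_rel·d = 80 > 0  ⇒  inside

inside=yes margin=2880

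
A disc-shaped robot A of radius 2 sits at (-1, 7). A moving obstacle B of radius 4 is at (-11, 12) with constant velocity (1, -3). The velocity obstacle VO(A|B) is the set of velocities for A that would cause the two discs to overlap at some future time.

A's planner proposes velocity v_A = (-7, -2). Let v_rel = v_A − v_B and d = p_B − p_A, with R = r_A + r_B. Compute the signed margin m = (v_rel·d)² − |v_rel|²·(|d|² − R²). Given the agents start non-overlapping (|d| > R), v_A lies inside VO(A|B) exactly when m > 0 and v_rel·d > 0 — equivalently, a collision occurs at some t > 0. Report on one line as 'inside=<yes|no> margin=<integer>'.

d = (-10, 5),  |d|² = 125;  R = 2+4 = 6,  c = 125−6² = 89
v_rel = (-8, 1),  |v_rel|² = 65;  v_rel·d = (-8)·(-10) + (1)·(5) = 85
65·t² − 170·t + 89 = 0  ⇒  m = 85² − 65·89 = 1440
m = 1440 > 0,  v_rel·d = 85 > 0  ⇒  inside

inside=yes margin=1440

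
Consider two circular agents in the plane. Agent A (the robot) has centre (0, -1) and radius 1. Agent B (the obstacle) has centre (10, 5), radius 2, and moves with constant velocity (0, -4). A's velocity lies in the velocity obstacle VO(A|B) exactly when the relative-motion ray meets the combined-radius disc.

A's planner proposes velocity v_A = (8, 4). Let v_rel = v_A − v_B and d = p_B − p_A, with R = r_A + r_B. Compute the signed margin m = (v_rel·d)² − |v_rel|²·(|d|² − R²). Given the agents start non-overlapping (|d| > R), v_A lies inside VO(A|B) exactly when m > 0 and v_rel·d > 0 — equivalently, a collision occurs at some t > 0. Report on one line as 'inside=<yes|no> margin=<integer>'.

d = (10, 6),  |d|² = 136;  R = 1+2 = 3,  c = 136−3² = 127
v_rel = (8, 8),  |v_rel|² = 128;  v_rel·d = (8)·(10) + (8)·(6) = 128
128·t² − 256·t + 127 = 0  ⇒  m = 128² − 128·127 = 128
m = 128 > 0,  v_rel·d = 128 > 0  ⇒  inside

inside=yes margin=128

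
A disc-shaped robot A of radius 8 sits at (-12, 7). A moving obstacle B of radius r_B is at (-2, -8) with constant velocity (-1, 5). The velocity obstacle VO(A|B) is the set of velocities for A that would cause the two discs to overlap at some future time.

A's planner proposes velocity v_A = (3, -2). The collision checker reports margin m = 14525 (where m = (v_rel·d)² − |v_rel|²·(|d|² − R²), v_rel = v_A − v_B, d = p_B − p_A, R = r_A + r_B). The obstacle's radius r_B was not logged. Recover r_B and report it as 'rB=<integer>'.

m = 14525
d = (10, -15);  v_rel = (4, -7),  |v_rel|² = 65
v_rel×d = (4)·(-15) − (-7)·(10) = 10
since m = R²·65 − 10²:  R² = (100 + 14525) / 65 = 225
R = √225 = 15  ⇒  r_B = 15 − 8 = 7

rB=7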